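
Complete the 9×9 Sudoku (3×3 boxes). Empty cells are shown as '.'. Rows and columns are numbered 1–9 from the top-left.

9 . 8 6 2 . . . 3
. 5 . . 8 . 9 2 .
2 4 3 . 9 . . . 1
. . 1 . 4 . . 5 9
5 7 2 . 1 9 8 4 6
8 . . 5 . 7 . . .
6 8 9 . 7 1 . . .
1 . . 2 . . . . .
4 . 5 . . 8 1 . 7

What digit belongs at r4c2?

r1c2 = 1: row 1 has {2,3,6,8,9}; col 2 has {4,5,7,8}; box has {2,3,4,5,8,9} → only 1 remains.
r1c8 = 7: row 1 has {1,2,3,6,8,9}; col 8 has {2,4,5}; box has {1,2,3,9} → only 7 remains.
r2c1 = 7: row 2 has {2,5,8,9}; col 1 has {1,2,4,5,6,8,9}; box has {1,2,3,4,5,8,9} → only 7 remains.
r2c3 = 6: row 2 has {2,5,7,8,9}; col 3 has {1,2,3,5,8,9}; box has {1,2,3,4,5,7,8,9} → only 6 remains.
r2c9 = 4: row 2 has {2,5,6,7,8,9}; col 9 has {1,3,6,7,9}; box has {1,2,3,7,9} → only 4 remains.
r3c4 = 7: row 3 has {1,2,3,4,9}; col 4 has {2,5,6}; box has {2,6,8,9} → only 7 remains.
r3c6 = 5: row 3 has {1,2,3,4,7,9}; col 6 has {1,7,8,9}; box has {2,6,7,8,9} → only 5 remains.
r3c7 = 6: row 3 has {1,2,3,4,5,7,9}; col 7 has {1,8,9}; box has {1,2,3,4,7,9} → only 6 remains.
r3c8 = 8: row 3 has {1,2,3,4,5,6,7,9}; col 8 has {2,4,5,7}; box has {1,2,3,4,6,7,9} → only 8 remains.
r4c1 = 3: row 4 has {1,4,5,9}; col 1 has {1,2,4,5,6,7,8,9}; box has {1,2,5,7,8} → only 3 remains.
r4c2 = 6: row 4 has {1,3,4,5,9}; col 2 has {1,4,5,7,8}; box has {1,2,3,5,7,8} → only 6 remains.

6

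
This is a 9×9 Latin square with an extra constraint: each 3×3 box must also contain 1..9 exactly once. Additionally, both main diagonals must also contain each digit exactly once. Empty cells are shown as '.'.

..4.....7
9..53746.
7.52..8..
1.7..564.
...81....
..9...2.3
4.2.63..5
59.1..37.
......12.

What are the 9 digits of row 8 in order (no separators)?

row 5, column 9 = 9 (sole candidate).
row 6, column 4 = 4 (sole candidate).
row 6, column 5 = 7 (sole candidate).
row 6, column 6 = 6 (sole candidate).
row 7, column 7 = 9 (sole candidate).
row 7, column 8 = 8 (sole candidate).
row 9, column 1 = 3 (sole candidate).
row 9, column 9 = 4 (sole candidate).
row 1, column 7 = 5 (sole candidate).
row 3, column 9 = 1 (sole candidate).
row 4, column 4 = 3 (sole candidate).
row 4, column 9 = 8 (sole candidate).
row 5, column 6 = 2 (sole candidate).
row 5, column 7 = 7 (sole candidate).
row 5, column 8 = 5 (sole candidate).
row 6, column 1 = 8 (sole candidate).
row 6, column 2 = 5 (sole candidate).
row 6, column 8 = 1 (sole candidate).
row 7, column 4 = 7 (sole candidate).
row 8, column 9 = 6: row 8 has {1,3,5,7,9}; col 9 has {1,3,4,5,7,8,9}; box has {1,2,3,4,5,7,8,9} → only 6 remains.
row 9, column 4 = 9 (sole candidate).
row 9, column 6 = 8 (sole candidate).
row 1, column 1 = 2 (sole candidate).
row 1, column 4 = 6 (sole candidate).
row 2, column 2 = 8 (sole candidate).
row 2, column 3 = 1 (sole candidate).
row 2, column 9 = 2 (sole candidate).
row 4, column 2 = 2 (sole candidate).
row 4, column 5 = 9 (sole candidate).
row 5, column 1 = 6 (sole candidate).
row 5, column 3 = 3 (sole candidate).
row 7, column 2 = 1 (sole candidate).
row 8, column 3 = 8: row 8 has {1,3,5,6,7,9}; col 3 has {1,2,3,4,5,7,9}; box has {1,2,3,4,5,9} → only 8 remains.
row 8, column 6 = 4: row 8 has {1,3,5,6,7,8,9}; col 6 has {2,3,5,6,7,8}; box has {1,3,6,7,8,9} → only 4 remains.
row 9, column 3 = 6 (sole candidate).
row 9, column 5 = 5 (sole candidate).
row 1, column 2 = 3 (sole candidate).
row 1, column 5 = 8 (sole candidate).
row 1, column 8 = 9 (sole candidate).
row 3, column 2 = 6 (sole candidate).
row 3, column 5 = 4 (sole candidate).
row 3, column 6 = 9 (sole candidate).
row 3, column 8 = 3 (sole candidate).
row 5, column 2 = 4 (sole candidate).
row 8, column 5 = 2: row 8 has {1,3,4,5,6,7,8,9}; col 5 has {1,3,4,5,6,7,8,9}; box has {1,3,4,5,6,7,8,9} → only 2 remains.

598124376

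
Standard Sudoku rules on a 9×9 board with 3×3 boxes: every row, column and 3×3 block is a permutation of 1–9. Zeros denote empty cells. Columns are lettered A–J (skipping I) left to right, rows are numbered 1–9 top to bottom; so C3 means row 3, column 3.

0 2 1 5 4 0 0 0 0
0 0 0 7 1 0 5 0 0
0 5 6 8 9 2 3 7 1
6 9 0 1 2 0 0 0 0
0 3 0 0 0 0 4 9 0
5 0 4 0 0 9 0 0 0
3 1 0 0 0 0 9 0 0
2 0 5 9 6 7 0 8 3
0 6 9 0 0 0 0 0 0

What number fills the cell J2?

4

H1 = 6 (sole candidate).
A3 = 4 (sole candidate).
D5 = 6 (sole candidate).
D6 = 3 (sole candidate).
B8 = 4 (sole candidate).
G8 = 1 (sole candidate).
F1 = 3 (sole candidate).
G1 = 8 (sole candidate).
J1 = 9 (sole candidate).
B2 = 8 (sole candidate).
C2 = 3 (sole candidate).
F2 = 6 (sole candidate).
G4 = 7 (sole candidate).
B6 = 7 (sole candidate).
E6 = 8 (sole candidate).
E7 = 5 (sole candidate).
E9 = 3 (sole candidate).
G9 = 2 (sole candidate).
A1 = 7 (sole candidate).
A2 = 9 (sole candidate).
C4 = 8 (sole candidate).
J4 = 5 (sole candidate).
A5 = 1 (sole candidate).
C5 = 2 (sole candidate).
E5 = 7 (sole candidate).
F5 = 5 (sole candidate).
J5 = 8 (sole candidate).
G6 = 6 (sole candidate).
J6 = 2 (sole candidate).
C7 = 7 (sole candidate).
H7 = 4 (sole candidate).
J7 = 6 (sole candidate).
A9 = 8 (sole candidate).
D9 = 4 (sole candidate).
F9 = 1 (sole candidate).
H9 = 5 (sole candidate).
J9 = 7 (sole candidate).
H2 = 2 (sole candidate).
J2 = 4: row 2 has {1,2,3,5,6,7,8,9}; col 9 has {1,2,3,5,6,7,8,9}; box has {1,2,3,5,6,7,8,9} → only 4 remains.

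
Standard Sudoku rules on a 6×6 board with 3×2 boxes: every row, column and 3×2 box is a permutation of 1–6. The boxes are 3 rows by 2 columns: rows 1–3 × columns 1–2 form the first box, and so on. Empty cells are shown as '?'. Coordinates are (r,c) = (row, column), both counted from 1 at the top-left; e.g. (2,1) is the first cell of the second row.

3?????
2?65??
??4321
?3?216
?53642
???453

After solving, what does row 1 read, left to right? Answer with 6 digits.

(1,4) = 1: row 1 has {3}; col 4 has {2,3,4,5,6}; box has {3,4,5,6} → only 1 remains.
(1,5) = 6: row 1 has {1,3}; col 5 has {1,2,4,5}; box has {1,2} → only 6 remains.
(2,5) = 3: row 2 has {2,5,6}; col 5 has {1,2,4,5,6}; box has {1,2,6} → only 3 remains.
(2,6) = 4: row 2 has {2,3,5,6}; col 6 has {1,2,3,6}; box has {1,2,3,6} → only 4 remains.
(3,2) = 6: row 3 has {1,2,3,4}; col 2 has {3,5}; box has {2,3} → only 6 remains.
(4,1) = 4: row 4 has {1,2,3,6}; col 1 has {2,3}; box has {3,5} → only 4 remains.
(4,3) = 5: row 4 has {1,2,3,4,6}; col 3 has {3,4,6}; box has {2,3,4,6} → only 5 remains.
(5,1) = 1: row 5 has {2,3,4,5,6}; col 1 has {2,3,4}; box has {3,4,5} → only 1 remains.
(6,1) = 6: row 6 has {3,4,5}; col 1 has {1,2,3,4}; box has {1,3,4,5} → only 6 remains.
(6,2) = 2: row 6 has {3,4,5,6}; col 2 has {3,5,6}; box has {1,3,4,5,6} → only 2 remains.
(6,3) = 1: row 6 has {2,3,4,5,6}; col 3 has {3,4,5,6}; box has {2,3,4,5,6} → only 1 remains.
(1,2) = 4: row 1 has {1,3,6}; col 2 has {2,3,5,6}; box has {2,3,6} → only 4 remains.
(1,3) = 2: row 1 has {1,3,4,6}; col 3 has {1,3,4,5,6}; box has {1,3,4,5,6} → only 2 remains.
(1,6) = 5: row 1 has {1,2,3,4,6}; col 6 has {1,2,3,4,6}; box has {1,2,3,4,6} → only 5 remains.

342165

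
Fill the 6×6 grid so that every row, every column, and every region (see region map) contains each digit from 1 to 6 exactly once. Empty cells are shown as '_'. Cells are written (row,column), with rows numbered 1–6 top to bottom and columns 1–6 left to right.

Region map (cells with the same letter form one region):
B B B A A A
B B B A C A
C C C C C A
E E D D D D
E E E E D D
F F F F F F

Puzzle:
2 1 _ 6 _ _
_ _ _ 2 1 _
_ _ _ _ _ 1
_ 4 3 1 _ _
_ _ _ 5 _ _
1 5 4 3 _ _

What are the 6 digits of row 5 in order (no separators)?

(1,3) = 5: row 1 has {1,2,6}; col 3 has {3,4}; region has {1,2} → only 5 remains.
(2,3) = 6: row 2 has {1,2}; col 3 has {3,4,5}; region has {1,2,5} → only 6 remains.
(3,3) = 2: row 3 has {1}; col 3 has {3,4,5,6}; region has {1} → only 2 remains.
(3,4) = 4: row 3 has {1,2}; col 4 has {1,2,3,5,6}; region has {1,2} → only 4 remains.
(4,1) = 6: row 4 has {1,3,4}; col 1 has {1,2}; region has {4,5} → only 6 remains.
(5,1) = 3: row 5 has {5}; col 1 has {1,2,6}; region has {4,5,6} → only 3 remains.
(5,2) = 2: row 5 has {3,5}; col 2 has {1,4,5}; region has {3,4,5,6} → only 2 remains.
(5,3) = 1: row 5 has {2,3,5}; col 3 has {2,3,4,5,6}; region has {2,3,4,5,6} → only 1 remains.
(2,1) = 4: row 2 has {1,2,6}; col 1 has {1,2,3,6}; region has {1,2,5,6} → only 4 remains.
(2,2) = 3: row 2 has {1,2,4,6}; col 2 has {1,2,4,5}; region has {1,2,4,5,6} → only 3 remains.
(2,6) = 5: row 2 has {1,2,3,4,6}; col 6 has {1}; region has {1,2,6} → only 5 remains.
(3,1) = 5: row 3 has {1,2,4}; col 1 has {1,2,3,4,6}; region has {1,2,4} → only 5 remains.
(3,2) = 6: row 3 has {1,2,4,5}; col 2 has {1,2,3,4,5}; region has {1,2,4,5} → only 6 remains.
(3,5) = 3: row 3 has {1,2,4,5,6}; col 5 has {1}; region has {1,2,4,5,6} → only 3 remains.
(4,6) = 2: row 4 has {1,3,4,6}; col 6 has {1,5}; region has {1,3} → only 2 remains.
(6,6) = 6: row 6 has {1,3,4,5}; col 6 has {1,2,5}; region has {1,3,4,5} → only 6 remains.
(1,5) = 4: row 1 has {1,2,5,6}; col 5 has {1,3}; region has {1,2,5,6} → only 4 remains.
(1,6) = 3: row 1 has {1,2,4,5,6}; col 6 has {1,2,5,6}; region has {1,2,4,5,6} → only 3 remains.
(4,5) = 5: row 4 has {1,2,3,4,6}; col 5 has {1,3,4}; region has {1,2,3} → only 5 remains.
(5,5) = 6: row 5 has {1,2,3,5}; col 5 has {1,3,4,5}; region has {1,2,3,5} → only 6 remains.
(5,6) = 4: row 5 has {1,2,3,5,6}; col 6 has {1,2,3,5,6}; region has {1,2,3,5,6} → only 4 remains.

321564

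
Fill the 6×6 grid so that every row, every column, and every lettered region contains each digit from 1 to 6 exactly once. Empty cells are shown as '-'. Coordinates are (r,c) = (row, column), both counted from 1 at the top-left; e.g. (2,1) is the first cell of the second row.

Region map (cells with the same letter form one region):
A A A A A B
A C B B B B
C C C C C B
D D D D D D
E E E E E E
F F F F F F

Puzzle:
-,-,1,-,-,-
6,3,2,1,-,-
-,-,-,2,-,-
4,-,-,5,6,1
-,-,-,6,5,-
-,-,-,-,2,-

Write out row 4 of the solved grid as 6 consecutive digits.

423561

(2,5) = 4 (sole candidate).
(2,6) = 5 (sole candidate).
(3,5) = 1 (sole candidate).
(4,2) = 2: row 4 has {1,4,5,6}; col 2 has {3}; region has {1,4,5,6} → only 2 remains.
(4,3) = 3: row 4 has {1,2,4,5,6}; col 3 has {1,2}; region has {1,2,4,5,6} → only 3 remains.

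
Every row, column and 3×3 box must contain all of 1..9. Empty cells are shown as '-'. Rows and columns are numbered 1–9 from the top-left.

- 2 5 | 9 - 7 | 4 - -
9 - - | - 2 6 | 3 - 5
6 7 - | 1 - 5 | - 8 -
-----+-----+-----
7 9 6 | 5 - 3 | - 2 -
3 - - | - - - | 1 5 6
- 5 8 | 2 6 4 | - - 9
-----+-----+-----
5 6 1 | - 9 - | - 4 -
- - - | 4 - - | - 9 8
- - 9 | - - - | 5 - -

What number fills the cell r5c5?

r1c9 = 1 (sole candidate).
r2c3 = 4 (sole candidate).
r2c4 = 8 (sole candidate).
r2c8 = 7 (sole candidate).
r3c3 = 3 (sole candidate).
r3c5 = 4 (sole candidate).
r3c9 = 2 (sole candidate).
r4c7 = 8 (sole candidate).
r4c9 = 4 (sole candidate).
r5c2 = 4 (sole candidate).
r5c3 = 2 (sole candidate).
r5c4 = 7 (sole candidate).
r5c5 = 8: row 5 has {1,2,3,4,5,6,7}; col 5 has {2,4,6,9}; box has {2,3,4,5,6,7} → only 8 remains.

8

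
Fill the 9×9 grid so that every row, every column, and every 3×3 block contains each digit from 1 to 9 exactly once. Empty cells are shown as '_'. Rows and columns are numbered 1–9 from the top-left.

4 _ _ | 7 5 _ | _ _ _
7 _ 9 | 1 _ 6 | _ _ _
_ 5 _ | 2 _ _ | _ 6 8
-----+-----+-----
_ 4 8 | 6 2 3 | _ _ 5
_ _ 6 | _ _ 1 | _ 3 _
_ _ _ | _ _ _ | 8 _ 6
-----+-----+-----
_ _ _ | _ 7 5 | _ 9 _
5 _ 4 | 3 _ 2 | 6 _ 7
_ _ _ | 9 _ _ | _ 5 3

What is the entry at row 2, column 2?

row 1, column 2 = 6 (hidden single in row 1).
row 1, column 6 = 8 (hidden single in row 1).
row 9, column 6 = 4 (sole candidate).
row 3, column 6 = 9 (sole candidate).
row 6, column 6 = 7 (sole candidate).
row 7, column 4 = 8 (sole candidate).
row 8, column 5 = 1 (sole candidate).
row 8, column 8 = 8 (sole candidate).
row 9, column 5 = 6 (sole candidate).
row 8, column 2 = 9 (sole candidate).
row 2, column 7 = 5 (hidden single in row 2).
row 2, column 2 = 8: in row 2, 8 can only go here (every other open cell in that row sees an 8).

8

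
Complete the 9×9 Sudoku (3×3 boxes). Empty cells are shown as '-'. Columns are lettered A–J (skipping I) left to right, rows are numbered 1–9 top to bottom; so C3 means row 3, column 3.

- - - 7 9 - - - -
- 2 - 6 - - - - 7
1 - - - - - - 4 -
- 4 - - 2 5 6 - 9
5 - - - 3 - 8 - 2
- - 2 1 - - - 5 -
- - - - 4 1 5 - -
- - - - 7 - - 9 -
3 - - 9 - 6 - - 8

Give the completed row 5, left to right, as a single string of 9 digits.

569437812

D4 = 8: row 4 has {2,4,5,6,9}; col 4 has {1,6,7,9}; box has {1,2,3,5} → only 8 remains.
D5 = 4: row 5 has {2,3,5,8}; col 4 has {1,6,7,8,9}; box has {1,2,3,5,8} → only 4 remains.
E6 = 6: row 6 has {1,2,5}; col 5 has {2,3,4,7,9}; box has {1,2,3,4,5,8} → only 6 remains.
E9 = 5: row 9 has {3,6,8,9}; col 5 has {2,3,4,6,7,9}; box has {1,4,6,7,9} → only 5 remains.
E3 = 8: row 3 has {1,4}; col 5 has {2,3,4,5,6,7,9}; box has {6,7,9} → only 8 remains.
A4 = 7: row 4 has {2,4,5,6,8,9}; col 1 has {1,3,5}; box has {2,4,5} → only 7 remains.
E2 = 1: row 2 has {2,6,7}; col 5 has {2,3,4,5,6,7,8,9}; box has {6,7,8,9} → only 1 remains.
C2 = 5: in row 2, 5 can only go here (every other open cell in that row sees a 5).
J1 = 5: in row 1, 5 can only go here (every other open cell in that row sees a 5).
D3 = 5: in row 3, 5 can only go here (every other open cell in that row sees a 5).
B8 = 5: in row 8, 5 can only go here (every other open cell in that row sees a 5).
F8 = 8: in column 6, 8 can only go here (every other open cell in that column sees an 8).
J8 = 1: in column 9, 1 can only go here (every other open cell in that column sees a 1).
G1 = 1: in column 7, 1 can only go here (every other open cell in that column sees a 1).
J6 = 4: in column 9, 4 can only go here (every other open cell in that column sees a 4).
Singles propagation stalls before every target cell is settled. Branch on J3 (candidates {3,6}).
  Try J3 = 3: this forces G2=9, H2=8, F3=2; then G3 has no candidate left — contradiction.
So J3 = 6.
J7 = 3 (sole candidate).
D7 = 2 (sole candidate).
D8 = 3 (sole candidate).
A8 = 2 (hidden single in column 1).
G8 = 4 (sole candidate).
C8 = 6 (sole candidate).
B5 = 6: in row 5, 6 can only go here (every other open cell in that row sees a 6).
A1 = 6 (hidden single in row 1).
H7 = 6 (hidden single in row 7).
C9 = 4 (hidden single in row 9).
F1 = 4 (hidden single in row 1).
F2 = 3 (sole candidate).
G2 = 9 (sole candidate).
H2 = 8 (sole candidate).
F3 = 2 (sole candidate).
G3 = 3 (sole candidate).
G6 = 7 (sole candidate).
G9 = 2 (sole candidate).
H9 = 7 (sole candidate).
H1 = 2 (sole candidate).
A2 = 4 (sole candidate).
H5 = 1: row 5 has {2,3,4,5,6,8}; col 8 has {2,4,5,6,7,8,9}; box has {2,4,5,6,7,8,9} → only 1 remains.
F6 = 9 (sole candidate).
B9 = 1 (sole candidate).
H4 = 3 (sole candidate).
C5 = 9: row 5 has {1,2,3,4,5,6,8}; col 3 has {2,4,5,6}; box has {2,4,5,6,7} → only 9 remains.
F5 = 7: row 5 has {1,2,3,4,5,6,8,9}; col 6 has {1,2,3,4,5,6,8,9}; box has {1,2,3,4,5,6,8,9} → only 7 remains.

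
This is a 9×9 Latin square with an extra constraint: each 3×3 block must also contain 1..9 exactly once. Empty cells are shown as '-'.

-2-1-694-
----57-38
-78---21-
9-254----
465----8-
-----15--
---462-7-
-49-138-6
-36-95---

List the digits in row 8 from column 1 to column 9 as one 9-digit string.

249713856

R1C3 = 3 (sole candidate).
R1C5 = 8 (sole candidate).
R2C7 = 6 (sole candidate).
R3C5 = 3 (sole candidate).
R3C9 = 5 (sole candidate).
R4C6 = 8 (sole candidate).
R4C8 = 6 (sole candidate).
R5C6 = 9 (sole candidate).
R6C2 = 8 (sole candidate).
R6C3 = 7 (sole candidate).
R6C5 = 2 (sole candidate).
R6C8 = 9 (sole candidate).
R7C3 = 1 (sole candidate).
R7C7 = 3 (sole candidate).
R7C9 = 9 (sole candidate).
R8C4 = 7: row 8 has {1,3,4,6,8,9}; col 4 has {1,4,5}; box has {1,2,3,4,5,6,9} → only 7 remains.
R9C4 = 8 (sole candidate).
R9C8 = 2 (sole candidate).
R1C1 = 5 (sole candidate).
R1C9 = 7 (sole candidate).
R2C1 = 1 (sole candidate).
R2C2 = 9 (sole candidate).
R2C3 = 4 (sole candidate).
R2C4 = 2 (sole candidate).
R3C1 = 6 (sole candidate).
R3C4 = 9 (sole candidate).
R3C6 = 4 (sole candidate).
R4C2 = 1 (sole candidate).
R4C7 = 7 (sole candidate).
R4C9 = 3 (sole candidate).
R5C4 = 3 (sole candidate).
R5C5 = 7 (sole candidate).
R5C7 = 1 (sole candidate).
R5C9 = 2 (sole candidate).
R6C1 = 3 (sole candidate).
R6C4 = 6 (sole candidate).
R6C9 = 4 (sole candidate).
R7C1 = 8 (sole candidate).
R7C2 = 5 (sole candidate).
R8C1 = 2: row 8 has {1,3,4,6,7,8,9}; col 1 has {1,3,4,5,6,8,9}; box has {1,3,4,5,6,8,9} → only 2 remains.
R8C8 = 5: row 8 has {1,2,3,4,6,7,8,9}; col 8 has {1,2,3,4,6,7,8,9}; box has {2,3,6,7,8,9} → only 5 remains.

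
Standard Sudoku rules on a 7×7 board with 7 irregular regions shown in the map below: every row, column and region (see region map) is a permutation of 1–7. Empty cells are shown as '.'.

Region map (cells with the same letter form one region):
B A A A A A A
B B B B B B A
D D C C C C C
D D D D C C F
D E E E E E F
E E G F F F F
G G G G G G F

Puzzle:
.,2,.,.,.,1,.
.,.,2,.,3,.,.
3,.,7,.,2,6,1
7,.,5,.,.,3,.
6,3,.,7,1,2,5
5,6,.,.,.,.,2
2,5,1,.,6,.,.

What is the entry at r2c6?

5

r1c1 = 4 (sole candidate).
r2c1 = 1 (sole candidate).
r2c2 = 7 (sole candidate).
r2c6 = 5: row 2 has {1,2,3,7}; col 6 has {1,2,3,6}; region has {1,2,3,4,7} → only 5 remains.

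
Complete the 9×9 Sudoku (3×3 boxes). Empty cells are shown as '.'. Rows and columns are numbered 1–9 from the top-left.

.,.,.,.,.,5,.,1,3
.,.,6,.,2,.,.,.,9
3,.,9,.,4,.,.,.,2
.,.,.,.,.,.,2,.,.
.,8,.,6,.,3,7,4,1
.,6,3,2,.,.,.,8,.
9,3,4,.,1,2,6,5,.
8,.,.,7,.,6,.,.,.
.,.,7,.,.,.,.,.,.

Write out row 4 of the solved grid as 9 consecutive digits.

791584236

row 2, column 8 = 7 (sole candidate).
row 3, column 8 = 6 (sole candidate).
row 6, column 9 = 5 (sole candidate).
row 7, column 4 = 8 (sole candidate).
row 7, column 9 = 7 (sole candidate).
row 8, column 9 = 4 (sole candidate).
row 9, column 9 = 8 (sole candidate).
row 1, column 4 = 9 (sole candidate).
row 3, column 4 = 1 (sole candidate).
row 4, column 9 = 6: row 4 has {2}; col 9 has {1,2,3,4,5,7,8,9}; box has {1,2,4,5,7,8} → only 6 remains.
row 6, column 7 = 9 (sole candidate).
row 2, column 4 = 3 (sole candidate).
row 2, column 6 = 8 (sole candidate).
row 3, column 6 = 7 (sole candidate).
row 4, column 8 = 3: row 4 has {2,6}; col 8 has {1,4,5,6,7,8}; box has {1,2,4,5,6,7,8,9} → only 3 remains.
row 6, column 5 = 7 (sole candidate).
row 1, column 5 = 6 (sole candidate).
row 3, column 2 = 5 (sole candidate).
row 3, column 7 = 8 (sole candidate).
row 1, column 7 = 4 (sole candidate).
row 2, column 7 = 5 (sole candidate).
row 1, column 3 = 8 (hidden single in row 1).
row 4, column 5 = 8: in row 4, 8 can only go here (every other open cell in that row sees an 8).
row 5, column 5 = 9 (hidden single in row 5).
row 4, column 2 = 9: in row 4, 9 can only go here (every other open cell in that row sees a 9).
row 4, column 1 = 7: in row 4, 7 can only go here (every other open cell in that row sees a 7).
row 1, column 1 = 2 (sole candidate).
row 1, column 2 = 7 (sole candidate).
row 5, column 1 = 5 (sole candidate).
row 5, column 3 = 2 (sole candidate).
row 4, column 3 = 1: row 4 has {2,3,6,7,8,9}; col 3 has {2,3,4,6,7,8,9}; box has {2,3,5,6,7,8,9} → only 1 remains.
row 4, column 6 = 4: row 4 has {1,2,3,6,7,8,9}; col 6 has {2,3,5,6,7,8}; box has {2,3,6,7,8,9} → only 4 remains.
row 6, column 1 = 4 (sole candidate).
row 6, column 6 = 1 (sole candidate).
row 8, column 3 = 5 (sole candidate).
row 8, column 5 = 3 (sole candidate).
row 8, column 7 = 1 (sole candidate).
row 9, column 5 = 5 (sole candidate).
row 9, column 6 = 9 (sole candidate).
row 9, column 7 = 3 (sole candidate).
row 9, column 8 = 2 (sole candidate).
row 2, column 1 = 1 (sole candidate).
row 2, column 2 = 4 (sole candidate).
row 4, column 4 = 5: row 4 has {1,2,3,4,6,7,8,9}; col 4 has {1,2,3,6,7,8,9}; box has {1,2,3,4,6,7,8,9} → only 5 remains.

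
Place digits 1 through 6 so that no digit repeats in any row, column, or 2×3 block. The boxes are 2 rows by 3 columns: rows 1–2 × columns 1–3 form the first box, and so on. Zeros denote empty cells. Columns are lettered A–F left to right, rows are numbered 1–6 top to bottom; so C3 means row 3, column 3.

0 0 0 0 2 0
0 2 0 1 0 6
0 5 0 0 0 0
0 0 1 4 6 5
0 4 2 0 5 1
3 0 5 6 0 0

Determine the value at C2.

A4 = 2: row 4 has {1,4,5,6}; col 1 has {3}; box has {1,5} → only 2 remains.
B4 = 3: row 4 has {1,2,4,5,6}; col 2 has {2,4,5}; box has {1,2,5} → only 3 remains.
A5 = 6: row 5 has {1,2,4,5}; col 1 has {2,3}; box has {2,3,4,5} → only 6 remains.
D5 = 3: row 5 has {1,2,4,5,6}; col 4 has {1,4,6}; box has {1,5,6} → only 3 remains.
B6 = 1: row 6 has {3,5,6}; col 2 has {2,3,4,5}; box has {2,3,4,5,6} → only 1 remains.
E6 = 4: row 6 has {1,3,5,6}; col 5 has {2,5,6}; box has {1,3,5,6} → only 4 remains.
F6 = 2: row 6 has {1,3,4,5,6}; col 6 has {1,5,6}; box has {1,3,4,5,6} → only 2 remains.
B1 = 6: row 1 has {2}; col 2 has {1,2,3,4,5}; box has {2} → only 6 remains.
D1 = 5: row 1 has {2,6}; col 4 has {1,3,4,6}; box has {1,2,6} → only 5 remains.
E2 = 3: row 2 has {1,2,6}; col 5 has {2,4,5,6}; box has {1,2,5,6} → only 3 remains.
A3 = 4: row 3 has {5}; col 1 has {2,3,6}; box has {1,2,3,5} → only 4 remains.
C3 = 6: row 3 has {4,5}; col 3 has {1,2,5}; box has {1,2,3,4,5} → only 6 remains.
D3 = 2: row 3 has {4,5,6}; col 4 has {1,3,4,5,6}; box has {4,5,6} → only 2 remains.
E3 = 1: row 3 has {2,4,5,6}; col 5 has {2,3,4,5,6}; box has {2,4,5,6} → only 1 remains.
F3 = 3: row 3 has {1,2,4,5,6}; col 6 has {1,2,5,6}; box has {1,2,4,5,6} → only 3 remains.
A1 = 1: row 1 has {2,5,6}; col 1 has {2,3,4,6}; box has {2,6} → only 1 remains.
F1 = 4: row 1 has {1,2,5,6}; col 6 has {1,2,3,5,6}; box has {1,2,3,5,6} → only 4 remains.
A2 = 5: row 2 has {1,2,3,6}; col 1 has {1,2,3,4,6}; box has {1,2,6} → only 5 remains.
C2 = 4: row 2 has {1,2,3,5,6}; col 3 has {1,2,5,6}; box has {1,2,5,6} → only 4 remains.

4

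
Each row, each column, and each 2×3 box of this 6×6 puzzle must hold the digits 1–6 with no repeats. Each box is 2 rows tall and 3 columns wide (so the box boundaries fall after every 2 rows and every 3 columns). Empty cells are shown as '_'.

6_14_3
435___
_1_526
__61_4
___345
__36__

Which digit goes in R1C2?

R1C2 = 2: row 1 has {1,3,4,6}; col 2 has {1,3}; box has {1,3,4,5,6} → only 2 remains.

2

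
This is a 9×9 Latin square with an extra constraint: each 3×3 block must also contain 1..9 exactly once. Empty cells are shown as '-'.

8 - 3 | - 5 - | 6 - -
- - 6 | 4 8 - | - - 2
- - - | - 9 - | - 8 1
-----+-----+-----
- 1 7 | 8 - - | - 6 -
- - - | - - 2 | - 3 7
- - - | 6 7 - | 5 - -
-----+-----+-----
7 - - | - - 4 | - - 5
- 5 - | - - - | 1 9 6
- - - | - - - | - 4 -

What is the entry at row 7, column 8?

2

row 1, column 8 = 7 (sole candidate).
row 2, column 8 = 5 (sole candidate).
row 7, column 8 = 2: row 7 has {4,5,7}; col 8 has {3,4,5,6,7,8,9}; box has {1,4,5,6,9} → only 2 remains.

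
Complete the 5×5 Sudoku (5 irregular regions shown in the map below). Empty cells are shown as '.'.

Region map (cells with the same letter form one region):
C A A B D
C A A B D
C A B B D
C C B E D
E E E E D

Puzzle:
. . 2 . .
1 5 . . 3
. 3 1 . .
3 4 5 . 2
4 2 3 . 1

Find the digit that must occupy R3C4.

4

R1C1 = 5 (sole candidate).
R1C2 = 1 (sole candidate).
R1C5 = 4 (sole candidate).
R2C3 = 4 (sole candidate).
R2C4 = 2 (sole candidate).
R3C1 = 2 (sole candidate).
R3C4 = 4: row 3 has {1,2,3}; col 4 has {2}; region has {1,2,5} → only 4 remains.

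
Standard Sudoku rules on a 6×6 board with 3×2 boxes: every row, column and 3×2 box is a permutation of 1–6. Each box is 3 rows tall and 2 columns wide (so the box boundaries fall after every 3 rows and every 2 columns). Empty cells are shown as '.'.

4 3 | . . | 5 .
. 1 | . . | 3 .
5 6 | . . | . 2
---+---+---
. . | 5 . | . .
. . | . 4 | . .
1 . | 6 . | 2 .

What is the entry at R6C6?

4

R2C1 = 2 (sole candidate).
R2C3 = 4 (sole candidate).
R2C6 = 6 (sole candidate).
R6C4 = 3 (sole candidate).
R1C6 = 1 (sole candidate).
R2C4 = 5 (sole candidate).
R3C4 = 1 (sole candidate).
R3C5 = 4 (sole candidate).
R4C4 = 2 (sole candidate).
R5C3 = 1 (sole candidate).
R5C5 = 6 (sole candidate).
R1C3 = 2 (sole candidate).
R1C4 = 6 (sole candidate).
R3C3 = 3 (sole candidate).
R4C2 = 4 (sole candidate).
R4C5 = 1 (sole candidate).
R4C6 = 3 (sole candidate).
R5C1 = 3 (sole candidate).
R5C6 = 5 (sole candidate).
R6C2 = 5 (sole candidate).
R6C6 = 4: row 6 has {1,2,3,5,6}; col 6 has {1,2,3,5,6}; box has {1,2,3,5,6} → only 4 remains.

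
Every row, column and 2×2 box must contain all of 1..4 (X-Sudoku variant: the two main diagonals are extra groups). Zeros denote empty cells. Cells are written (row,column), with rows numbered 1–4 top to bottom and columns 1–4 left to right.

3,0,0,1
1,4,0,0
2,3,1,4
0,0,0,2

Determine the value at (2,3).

(1,2) = 2: row 1 has {1,3}; col 2 has {3,4}; box has {1,3,4} → only 2 remains.
(1,3) = 4: row 1 has {1,2,3}; col 3 has {1}; box has {1} → only 4 remains.
(2,3) = 2: row 2 has {1,4}; col 3 has {1,4}; box has {1,4}; anti-diagonal has {1,3} → only 2 remains.

2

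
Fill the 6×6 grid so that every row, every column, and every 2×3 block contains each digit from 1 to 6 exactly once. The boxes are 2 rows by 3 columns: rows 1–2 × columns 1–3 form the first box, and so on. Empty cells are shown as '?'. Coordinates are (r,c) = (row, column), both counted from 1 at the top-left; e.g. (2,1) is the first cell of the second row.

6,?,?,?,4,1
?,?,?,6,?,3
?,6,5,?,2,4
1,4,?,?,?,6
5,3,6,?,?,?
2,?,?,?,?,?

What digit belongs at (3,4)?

1

(2,1) = 4: row 2 has {3,6}; col 1 has {1,2,5,6}; box has {6} → only 4 remains.
(2,5) = 5: row 2 has {3,4,6}; col 5 has {2,4}; box has {1,3,4,6} → only 5 remains.
(3,1) = 3: row 3 has {2,4,5,6}; col 1 has {1,2,4,5,6}; box has {1,4,5,6} → only 3 remains.
(3,4) = 1: row 3 has {2,3,4,5,6}; col 4 has {6}; box has {2,4,6} → only 1 remains.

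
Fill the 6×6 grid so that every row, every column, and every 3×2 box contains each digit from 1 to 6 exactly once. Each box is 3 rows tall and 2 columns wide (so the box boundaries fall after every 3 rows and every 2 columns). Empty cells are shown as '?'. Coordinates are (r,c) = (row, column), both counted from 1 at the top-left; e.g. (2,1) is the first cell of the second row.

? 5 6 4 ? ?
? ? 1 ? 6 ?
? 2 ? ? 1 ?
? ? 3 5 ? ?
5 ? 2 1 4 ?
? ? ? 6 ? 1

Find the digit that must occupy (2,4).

2

(3,3) = 5 (sole candidate).
(3,4) = 3 (sole candidate).
(3,6) = 4 (sole candidate).
(4,5) = 2 (sole candidate).
(4,6) = 6 (sole candidate).
(5,6) = 3 (sole candidate).
(6,3) = 4 (sole candidate).
(6,5) = 5 (sole candidate).
(1,5) = 3 (sole candidate).
(1,6) = 2 (sole candidate).
(2,4) = 2: row 2 has {1,6}; col 4 has {1,3,4,5,6}; box has {1,3,4,5,6} → only 2 remains.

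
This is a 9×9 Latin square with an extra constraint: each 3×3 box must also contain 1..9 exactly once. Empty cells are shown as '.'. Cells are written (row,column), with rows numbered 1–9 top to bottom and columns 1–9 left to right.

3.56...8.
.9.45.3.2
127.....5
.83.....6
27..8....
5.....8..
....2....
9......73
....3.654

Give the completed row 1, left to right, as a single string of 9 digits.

(1,2) = 4: row 1 has {3,5,6,8}; col 2 has {2,7,8,9}; box has {1,2,3,5,7,9} → only 4 remains.
(3,5) = 9: row 3 has {1,2,5,7}; col 5 has {2,3,5,8}; box has {4,5,6} → only 9 remains.
(3,7) = 4: row 3 has {1,2,5,7,9}; col 7 has {3,6,8}; box has {2,3,5,8} → only 4 remains.
(3,8) = 6: row 3 has {1,2,4,5,7,9}; col 8 has {5,7,8}; box has {2,3,4,5,8} → only 6 remains.
(4,1) = 4: row 4 has {3,6,8}; col 1 has {1,2,3,5,9}; box has {2,3,5,7,8} → only 4 remains.
(9,2) = 1: row 9 has {3,4,5,6}; col 2 has {2,4,7,8,9}; box has {9} → only 1 remains.
(2,8) = 1: row 2 has {2,3,4,5,9}; col 8 has {5,6,7,8}; box has {2,3,4,5,6,8} → only 1 remains.
(6,2) = 6: row 6 has {5,8}; col 2 has {1,2,4,7,8,9}; box has {2,3,4,5,7,8} → only 6 remains.
(7,8) = 9: row 7 has {2}; col 8 has {1,5,6,7,8}; box has {3,4,5,6,7} → only 9 remains.
(8,2) = 5: row 8 has {3,7,9}; col 2 has {1,2,4,6,7,8,9}; box has {1,9} → only 5 remains.
(4,8) = 2: row 4 has {3,4,6,8}; col 8 has {1,5,6,7,8,9}; box has {6,8} → only 2 remains.
(7,2) = 3: row 7 has {2,9}; col 2 has {1,2,4,5,6,7,8,9}; box has {1,5,9} → only 3 remains.
(7,7) = 1: row 7 has {2,3,9}; col 7 has {3,4,6,8}; box has {3,4,5,6,7,9} → only 1 remains.
(7,9) = 8: row 7 has {1,2,3,9}; col 9 has {2,3,4,5,6}; box has {1,3,4,5,6,7,9} → only 8 remains.
(8,7) = 2: row 8 has {3,5,7,9}; col 7 has {1,3,4,6,8}; box has {1,3,4,5,6,7,8,9} → only 2 remains.
(1,6) = 2: in row 1, 2 can only go here (every other open cell in that row sees a 2).
(1,5) = 1: in row 1, 1 can only go here (every other open cell in that row sees a 1).
(4,5) = 7: row 4 has {2,3,4,6,8}; col 5 has {1,2,3,5,8,9}; box has {8} → only 7 remains.
(6,5) = 4: row 6 has {5,6,8}; col 5 has {1,2,3,5,7,8,9}; box has {7,8} → only 4 remains.
(6,8) = 3: row 6 has {4,5,6,8}; col 8 has {1,2,5,6,7,8,9}; box has {2,6,8} → only 3 remains.
(8,5) = 6: row 8 has {2,3,5,7,9}; col 5 has {1,2,3,4,5,7,8,9}; box has {2,3} → only 6 remains.
(5,8) = 4: row 5 has {2,7,8}; col 8 has {1,2,3,5,6,7,8,9}; box has {2,3,6,8} → only 4 remains.
(2,6) = 7: in row 2, 7 can only go here (every other open cell in that row sees a 7).
(5,6) = 6: in row 5, 6 can only go here (every other open cell in that row sees a 6).
(5,4) = 3: in row 5, 3 can only go here (every other open cell in that row sees a 3).
(3,4) = 8: row 3 has {1,2,4,5,6,7,9}; col 4 has {3,4,6}; box has {1,2,4,5,6,7,9} → only 8 remains.
(3,6) = 3: row 3 has {1,2,4,5,6,7,8,9}; col 6 has {2,6,7}; box has {1,2,4,5,6,7,8,9} → only 3 remains.
(8,4) = 1: row 8 has {2,3,5,6,7,9}; col 4 has {3,4,6,8}; box has {2,3,6} → only 1 remains.
(4,6) = 1: in row 4, 1 can only go here (every other open cell in that row sees a 1).
(6,6) = 9: row 6 has {3,4,5,6,8}; col 6 has {1,2,3,6,7}; box has {1,3,4,6,7,8} → only 9 remains.
(9,6) = 8: row 9 has {1,3,4,5,6}; col 6 has {1,2,3,6,7,9}; box has {1,2,3,6} → only 8 remains.
(4,4) = 5: row 4 has {1,2,3,4,6,7,8}; col 4 has {1,3,4,6,8}; box has {1,3,4,6,7,8,9} → only 5 remains.
(4,7) = 9: row 4 has {1,2,3,4,5,6,7,8}; col 7 has {1,2,3,4,6,8}; box has {2,3,4,6,8} → only 9 remains.
(5,7) = 5: row 5 has {2,3,4,6,7,8}; col 7 has {1,2,3,4,6,8,9}; box has {2,3,4,6,8,9} → only 5 remains.
(5,9) = 1: row 5 has {2,3,4,5,6,7,8}; col 9 has {2,3,4,5,6,8}; box has {2,3,4,5,6,8,9} → only 1 remains.
(6,3) = 1: row 6 has {3,4,5,6,8,9}; col 3 has {3,5,7}; box has {2,3,4,5,6,7,8} → only 1 remains.
(6,4) = 2: row 6 has {1,3,4,5,6,8,9}; col 4 has {1,3,4,5,6,8}; box has {1,3,4,5,6,7,8,9} → only 2 remains.
(6,9) = 7: row 6 has {1,2,3,4,5,6,8,9}; col 9 has {1,2,3,4,5,6,8}; box has {1,2,3,4,5,6,8,9} → only 7 remains.
(7,4) = 7: row 7 has {1,2,3,8,9}; col 4 has {1,2,3,4,5,6,8}; box has {1,2,3,6,8} → only 7 remains.
(8,6) = 4: row 8 has {1,2,3,5,6,7,9}; col 6 has {1,2,3,6,7,8,9}; box has {1,2,3,6,7,8} → only 4 remains.
(9,1) = 7: row 9 has {1,3,4,5,6,8}; col 1 has {1,2,3,4,5,9}; box has {1,3,5,9} → only 7 remains.
(9,3) = 2: row 9 has {1,3,4,5,6,7,8}; col 3 has {1,3,5,7}; box has {1,3,5,7,9} → only 2 remains.
(9,4) = 9: row 9 has {1,2,3,4,5,6,7,8}; col 4 has {1,2,3,4,5,6,7,8}; box has {1,2,3,4,6,7,8} → only 9 remains.
(1,7) = 7: row 1 has {1,2,3,4,5,6,8}; col 7 has {1,2,3,4,5,6,8,9}; box has {1,2,3,4,5,6,8} → only 7 remains.
(1,9) = 9: row 1 has {1,2,3,4,5,6,7,8}; col 9 has {1,2,3,4,5,6,7,8}; box has {1,2,3,4,5,6,7,8} → only 9 remains.

345612789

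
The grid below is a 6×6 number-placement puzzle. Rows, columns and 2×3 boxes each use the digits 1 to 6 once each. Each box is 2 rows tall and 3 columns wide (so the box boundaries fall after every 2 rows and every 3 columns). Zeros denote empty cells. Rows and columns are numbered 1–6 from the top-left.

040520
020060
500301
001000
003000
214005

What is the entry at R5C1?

6

R1C3 = 6: row 1 has {2,4,5}; col 3 has {1,3,4}; box has {2,4} → only 6 remains.
R1C6 = 3: row 1 has {2,4,5,6}; col 6 has {1,5}; box has {2,5,6} → only 3 remains.
R2C3 = 5: row 2 has {2,6}; col 3 has {1,3,4,6}; box has {2,4,6} → only 5 remains.
R2C6 = 4: row 2 has {2,5,6}; col 6 has {1,3,5}; box has {2,3,5,6} → only 4 remains.
R3C2 = 6: row 3 has {1,3,5}; col 2 has {1,2,4}; box has {1,5} → only 6 remains.
R3C3 = 2: row 3 has {1,3,5,6}; col 3 has {1,3,4,5,6}; box has {1,5,6} → only 2 remains.
R3C5 = 4: row 3 has {1,2,3,5,6}; col 5 has {2,6}; box has {1,3} → only 4 remains.
R4C2 = 3: row 4 has {1}; col 2 has {1,2,4,6}; box has {1,2,5,6} → only 3 remains.
R4C5 = 5: row 4 has {1,3}; col 5 has {2,4,6}; box has {1,3,4} → only 5 remains.
R5C1 = 6: row 5 has {3}; col 1 has {2,5}; box has {1,2,3,4} → only 6 remains.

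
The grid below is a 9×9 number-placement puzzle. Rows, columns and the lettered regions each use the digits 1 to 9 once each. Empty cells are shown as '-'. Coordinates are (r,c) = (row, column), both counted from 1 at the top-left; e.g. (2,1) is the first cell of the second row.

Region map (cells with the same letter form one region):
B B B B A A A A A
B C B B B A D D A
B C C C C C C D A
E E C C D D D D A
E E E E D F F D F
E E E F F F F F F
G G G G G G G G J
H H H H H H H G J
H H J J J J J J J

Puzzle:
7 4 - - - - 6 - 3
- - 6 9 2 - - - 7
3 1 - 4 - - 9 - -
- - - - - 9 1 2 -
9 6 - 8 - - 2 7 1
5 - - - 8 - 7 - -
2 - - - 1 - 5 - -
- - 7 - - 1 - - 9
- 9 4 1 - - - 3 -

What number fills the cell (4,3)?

(1,4) = 5 (sole candidate).
(1,5) = 9 (sole candidate).
(4,1) = 4 (sole candidate).
(5,3) = 3 (sole candidate).
(6,2) = 2 (sole candidate).
(6,3) = 1 (sole candidate).
(9,7) = 8 (sole candidate).
(1,3) = 8 (sole candidate).
(1,6) = 2 (sole candidate).
(1,8) = 1 (sole candidate).
(2,1) = 1 (sole candidate).
(4,2) = 7 (sole candidate).
(4,3) = 5: row 4 has {1,2,4,7,9}; col 3 has {1,3,4,6,7,8}; region has {1,4,9} → only 5 remains.

5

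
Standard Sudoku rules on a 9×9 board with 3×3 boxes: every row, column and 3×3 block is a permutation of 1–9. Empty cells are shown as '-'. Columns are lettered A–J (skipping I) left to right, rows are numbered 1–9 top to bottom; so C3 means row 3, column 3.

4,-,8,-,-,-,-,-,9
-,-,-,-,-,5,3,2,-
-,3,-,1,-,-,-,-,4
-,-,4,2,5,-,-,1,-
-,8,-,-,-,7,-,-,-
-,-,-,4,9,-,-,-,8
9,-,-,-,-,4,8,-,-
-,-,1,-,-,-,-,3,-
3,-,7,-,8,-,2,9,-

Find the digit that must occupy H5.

4

E2 = 4 (hidden single in row 2).
D2 = 8 (hidden single in row 2).
H3 = 8 (hidden single in row 3).
F4 = 8 (hidden single in row 4).
J4 = 3 (hidden single in row 4).
A8 = 8 (hidden single in row 8).
B9 = 4 (hidden single in row 9).
G8 = 4 (hidden single in row 8).
H5 = 4: in row 5, 4 can only go here (every other open cell in that row sees a 4).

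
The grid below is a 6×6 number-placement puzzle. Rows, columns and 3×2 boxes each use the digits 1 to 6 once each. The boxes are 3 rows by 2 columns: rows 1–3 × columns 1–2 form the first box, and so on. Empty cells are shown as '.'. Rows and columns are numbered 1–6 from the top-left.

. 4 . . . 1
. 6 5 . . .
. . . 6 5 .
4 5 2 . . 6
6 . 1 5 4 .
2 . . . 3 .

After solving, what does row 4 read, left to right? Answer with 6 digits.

r1c3 = 3: row 1 has {1,4}; col 3 has {1,2,5}; box has {5,6} → only 3 remains.
r1c4 = 2: row 1 has {1,3,4}; col 4 has {5,6}; box has {3,5,6} → only 2 remains.
r1c5 = 6: row 1 has {1,2,3,4}; col 5 has {3,4,5}; box has {1,5} → only 6 remains.
r2c5 = 2: row 2 has {5,6}; col 5 has {3,4,5,6}; box has {1,5,6} → only 2 remains.
r3c3 = 4: row 3 has {5,6}; col 3 has {1,2,3,5}; box has {2,3,5,6} → only 4 remains.
r3c6 = 3: row 3 has {4,5,6}; col 6 has {1,6}; box has {1,2,5,6} → only 3 remains.
r4c4 = 3: row 4 has {2,4,5,6}; col 4 has {2,5,6}; box has {1,2,5} → only 3 remains.
r4c5 = 1: row 4 has {2,3,4,5,6}; col 5 has {2,3,4,5,6}; box has {3,4,6} → only 1 remains.

452316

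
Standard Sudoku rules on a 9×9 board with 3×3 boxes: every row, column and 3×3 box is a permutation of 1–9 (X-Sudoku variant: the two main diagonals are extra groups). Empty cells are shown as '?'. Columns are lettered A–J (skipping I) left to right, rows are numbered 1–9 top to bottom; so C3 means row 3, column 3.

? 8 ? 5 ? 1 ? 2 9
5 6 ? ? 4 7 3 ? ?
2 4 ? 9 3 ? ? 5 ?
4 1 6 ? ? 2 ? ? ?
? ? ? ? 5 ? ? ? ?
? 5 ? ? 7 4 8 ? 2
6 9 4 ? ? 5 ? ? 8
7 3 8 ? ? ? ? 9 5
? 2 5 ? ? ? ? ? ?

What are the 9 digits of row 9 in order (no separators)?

A1 = 3 (sole candidate).
C1 = 7 (sole candidate).
E1 = 6 (sole candidate).
G1 = 4 (sole candidate).
J2 = 1 (sole candidate).
C3 = 1 (sole candidate).
F3 = 8 (sole candidate).
D4 = 8 (sole candidate).
E4 = 9 (sole candidate).
B5 = 7 (sole candidate).
A6 = 9 (sole candidate).
C6 = 3 (sole candidate).
F8 = 6 (sole candidate).
A9 = 1: row 9 has {2,5}; col 1 has {2,3,4,5,6,7,9}; box has {2,3,4,5,6,7,8,9}; anti-diagonal has {2,3,4,5,9} → only 1 remains.
E9 = 8: row 9 has {1,2,5}; col 5 has {3,4,5,6,7,9}; box has {5,6} → only 8 remains.
J9 = 7: row 9 has {1,2,5,8}; col 9 has {1,2,5,8,9}; box has {5,8,9}; main diagonal has {1,3,4,5,6,8,9} → only 7 remains.
C2 = 9 (sole candidate).
D2 = 2 (sole candidate).
H2 = 8 (sole candidate).
J3 = 6 (sole candidate).
J4 = 3 (sole candidate).
A5 = 8 (sole candidate).
C5 = 2 (sole candidate).
F5 = 3 (sole candidate).
J5 = 4 (sole candidate).
D6 = 6 (sole candidate).
H6 = 1 (sole candidate).
G7 = 2 (sole candidate).
H7 = 3 (sole candidate).
G8 = 1 (sole candidate).
F9 = 9: row 9 has {1,2,5,7,8}; col 6 has {1,2,3,4,5,6,7,8}; box has {5,6,8} → only 9 remains.
G9 = 6: row 9 has {1,2,5,7,8,9}; col 7 has {1,2,3,4,8}; box has {1,2,3,5,7,8,9} → only 6 remains.
H9 = 4: row 9 has {1,2,5,6,7,8,9}; col 8 has {1,2,3,5,8,9}; box has {1,2,3,5,6,7,8,9} → only 4 remains.
G3 = 7 (sole candidate).
G4 = 5 (sole candidate).
H4 = 7 (sole candidate).
D5 = 1 (sole candidate).
G5 = 9 (sole candidate).
H5 = 6 (sole candidate).
D7 = 7 (sole candidate).
E7 = 1 (sole candidate).
D8 = 4 (sole candidate).
E8 = 2 (sole candidate).
D9 = 3: row 9 has {1,2,4,5,6,7,8,9}; col 4 has {1,2,4,5,6,7,8,9}; box has {1,2,4,5,6,7,8,9} → only 3 remains.

125389647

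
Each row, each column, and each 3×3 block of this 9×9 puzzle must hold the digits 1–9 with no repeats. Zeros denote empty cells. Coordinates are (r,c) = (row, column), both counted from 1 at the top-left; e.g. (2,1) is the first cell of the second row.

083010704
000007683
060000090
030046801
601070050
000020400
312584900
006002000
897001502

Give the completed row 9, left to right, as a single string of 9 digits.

897361542

(1,8) = 2: row 1 has {1,3,4,7,8}; col 8 has {5,8,9}; box has {3,4,6,7,8,9} → only 2 remains.
(3,7) = 1: row 3 has {6,9}; col 7 has {4,5,6,7,8,9}; box has {2,3,4,6,7,8,9} → only 1 remains.
(3,9) = 5: row 3 has {1,6,9}; col 9 has {1,2,3,4}; box has {1,2,3,4,6,7,8,9} → only 5 remains.
(4,4) = 9: row 4 has {1,3,4,6,8}; col 4 has {5}; box has {2,4,6,7} → only 9 remains.
(4,8) = 7: row 4 has {1,3,4,6,8,9}; col 8 has {2,5,8,9}; box has {1,4,5,8} → only 7 remains.
(5,9) = 9: row 5 has {1,5,6,7}; col 9 has {1,2,3,4,5}; box has {1,4,5,7,8} → only 9 remains.
(6,9) = 6: row 6 has {2,4}; col 9 has {1,2,3,4,5,9}; box has {1,4,5,7,8,9} → only 6 remains.
(7,8) = 6: row 7 has {1,2,3,4,5,8,9}; col 8 has {2,5,7,8,9}; box has {2,5,9} → only 6 remains.
(7,9) = 7: row 7 has {1,2,3,4,5,6,8,9}; col 9 has {1,2,3,4,5,6,9}; box has {2,5,6,9} → only 7 remains.
(8,7) = 3: row 8 has {2,6}; col 7 has {1,4,5,6,7,8,9}; box has {2,5,6,7,9} → only 3 remains.
(8,9) = 8: row 8 has {2,3,6}; col 9 has {1,2,3,4,5,6,7,9}; box has {2,3,5,6,7,9} → only 8 remains.
(9,8) = 4: row 9 has {1,2,5,7,8,9}; col 8 has {2,5,6,7,8,9}; box has {2,3,5,6,7,8,9} → only 4 remains.
(1,4) = 6: row 1 has {1,2,3,4,7,8}; col 4 has {5,9}; box has {1,7} → only 6 remains.
(3,3) = 4: row 3 has {1,5,6,9}; col 3 has {1,2,3,6,7}; box has {3,6,8} → only 4 remains.
(3,5) = 3: row 3 has {1,4,5,6,9}; col 5 has {1,2,4,7,8}; box has {1,6,7} → only 3 remains.
(3,6) = 8: row 3 has {1,3,4,5,6,9}; col 6 has {1,2,4,6,7}; box has {1,3,6,7} → only 8 remains.
(4,3) = 5: row 4 has {1,3,4,6,7,8,9}; col 3 has {1,2,3,4,6,7}; box has {1,3,6} → only 5 remains.
(5,6) = 3: row 5 has {1,5,6,7,9}; col 6 has {1,2,4,6,7,8}; box has {2,4,6,7,9} → only 3 remains.
(5,7) = 2: row 5 has {1,3,5,6,7,9}; col 7 has {1,3,4,5,6,7,8,9}; box has {1,4,5,6,7,8,9} → only 2 remains.
(6,2) = 7: row 6 has {2,4,6}; col 2 has {1,3,6,8,9}; box has {1,3,5,6} → only 7 remains.
(6,6) = 5: row 6 has {2,4,6,7}; col 6 has {1,2,3,4,6,7,8}; box has {2,3,4,6,7,9} → only 5 remains.
(6,8) = 3: row 6 has {2,4,5,6,7}; col 8 has {2,4,5,6,7,8,9}; box has {1,2,4,5,6,7,8,9} → only 3 remains.
(8,4) = 7: row 8 has {2,3,6,8}; col 4 has {5,6,9}; box has {1,2,4,5,8} → only 7 remains.
(8,5) = 9: row 8 has {2,3,6,7,8}; col 5 has {1,2,3,4,7,8}; box has {1,2,4,5,7,8} → only 9 remains.
(8,8) = 1: row 8 has {2,3,6,7,8,9}; col 8 has {2,3,4,5,6,7,8,9}; box has {2,3,4,5,6,7,8,9} → only 1 remains.
(9,4) = 3: row 9 has {1,2,4,5,7,8,9}; col 4 has {5,6,7,9}; box has {1,2,4,5,7,8,9} → only 3 remains.
(9,5) = 6: row 9 has {1,2,3,4,5,7,8,9}; col 5 has {1,2,3,4,7,8,9}; box has {1,2,3,4,5,7,8,9} → only 6 remains.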